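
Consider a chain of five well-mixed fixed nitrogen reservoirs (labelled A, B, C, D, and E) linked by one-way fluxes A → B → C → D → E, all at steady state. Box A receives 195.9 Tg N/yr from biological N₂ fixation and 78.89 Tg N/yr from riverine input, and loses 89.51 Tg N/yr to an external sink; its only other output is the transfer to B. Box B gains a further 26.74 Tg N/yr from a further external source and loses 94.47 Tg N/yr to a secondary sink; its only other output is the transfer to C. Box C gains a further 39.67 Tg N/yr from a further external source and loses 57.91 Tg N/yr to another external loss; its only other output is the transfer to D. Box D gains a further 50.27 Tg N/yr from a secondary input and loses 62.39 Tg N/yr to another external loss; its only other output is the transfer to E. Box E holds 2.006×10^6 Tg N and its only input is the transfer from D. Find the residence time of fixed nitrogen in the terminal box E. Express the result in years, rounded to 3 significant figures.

Box A: F(A→B) = (195.9 + 78.89) − 89.51 = 185.28 Tg N/yr.
Box B: F(B→C) = (185.28 + 26.74) − 94.47 = 117.55 Tg N/yr.
Box C: F(C→D) = (117.55 + 39.67) − 57.91 = 99.310 Tg N/yr.
Box D: F(D→E) = (99.310 + 50.27) − 62.39 = 87.190 Tg N/yr.
Box E throughput = its input = 87.190 Tg N/yr; τ = 2.006×10^6 / 87.190 = 23010 yr.

23000 yr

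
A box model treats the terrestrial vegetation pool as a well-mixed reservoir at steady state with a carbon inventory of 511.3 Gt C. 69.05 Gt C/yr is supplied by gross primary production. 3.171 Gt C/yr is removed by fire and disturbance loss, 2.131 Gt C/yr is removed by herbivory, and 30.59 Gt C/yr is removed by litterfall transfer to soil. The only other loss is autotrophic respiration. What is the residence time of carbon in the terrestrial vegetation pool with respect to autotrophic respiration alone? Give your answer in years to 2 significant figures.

At steady state ΣF_in = ΣF_out.
ΣF_in = 69.050 Gt C/yr.
Autotrophic respiration flux = ΣF_in − (3.171 + 2.131 + 30.59) = 69.050 − 35.89 = 33.16 Gt C/yr.
τ = M / F = 511.3 / 33.16 = 15.42 yr.

15 yr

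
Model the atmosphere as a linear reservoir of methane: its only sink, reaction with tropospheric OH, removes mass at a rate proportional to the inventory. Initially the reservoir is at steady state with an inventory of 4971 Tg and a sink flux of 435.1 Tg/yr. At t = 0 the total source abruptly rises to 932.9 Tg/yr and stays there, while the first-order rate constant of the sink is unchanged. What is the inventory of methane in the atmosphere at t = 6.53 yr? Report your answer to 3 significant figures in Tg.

7450 Tg

Residence time τ = M₀/F₀ = 11.42 yr. The eventual steady state is M_∞ = M₀·(F₁/F₀) = 4971 × 932.9/435.1 = 10658 Tg.
The anomaly ΔM(t) = M(t) − M_∞ decays as ΔM₀·e^(−t/τ) with ΔM₀ = 4971 − 10658 = −5687 Tg.
At t = 6.53 yr, e^(−t/τ) = e^(−0.5716) = 0.5646, so ΔM = −3211 Tg and M = 10658 − 3211 = 7447.0 Tg.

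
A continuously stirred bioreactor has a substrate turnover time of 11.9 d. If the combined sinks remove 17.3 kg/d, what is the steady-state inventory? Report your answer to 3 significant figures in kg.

τ = M/F ⇒ M = τ × F = 11.9 × 17.3 = 205.9 kg.

206 kg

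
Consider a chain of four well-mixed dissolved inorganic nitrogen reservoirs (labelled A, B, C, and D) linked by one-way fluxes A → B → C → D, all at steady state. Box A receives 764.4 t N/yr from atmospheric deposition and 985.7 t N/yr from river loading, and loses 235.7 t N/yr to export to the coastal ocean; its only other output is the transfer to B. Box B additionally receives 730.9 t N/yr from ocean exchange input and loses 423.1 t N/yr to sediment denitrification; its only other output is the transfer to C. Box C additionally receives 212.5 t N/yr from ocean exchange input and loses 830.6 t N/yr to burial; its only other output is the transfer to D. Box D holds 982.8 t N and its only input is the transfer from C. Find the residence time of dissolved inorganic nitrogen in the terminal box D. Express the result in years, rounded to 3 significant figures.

Box A: F(A→B) = (764.4 + 985.7) − 235.7 = 1514.4 t N/yr.
Box B: F(B→C) = (1514.4 + 730.9) − 423.1 = 1822.2 t N/yr.
Box C: F(C→D) = (1822.2 + 212.5) − 830.6 = 1204.1 t N/yr.
Box D throughput = its input = 1204.1 t N/yr; τ = 982.8 / 1204.1 = 0.8162 yr.

0.816 yr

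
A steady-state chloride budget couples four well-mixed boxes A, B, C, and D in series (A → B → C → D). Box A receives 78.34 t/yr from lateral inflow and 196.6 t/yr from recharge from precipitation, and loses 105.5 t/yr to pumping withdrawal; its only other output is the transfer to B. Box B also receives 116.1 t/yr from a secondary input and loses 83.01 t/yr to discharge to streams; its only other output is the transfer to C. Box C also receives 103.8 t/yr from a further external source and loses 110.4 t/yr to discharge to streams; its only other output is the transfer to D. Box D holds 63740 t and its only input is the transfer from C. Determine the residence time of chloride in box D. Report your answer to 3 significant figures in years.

325 yr

Box A: F(A→B) = (78.34 + 196.6) − 105.5 = 169.44 t/yr.
Box B: F(B→C) = (169.44 + 116.1) − 83.01 = 202.53 t/yr.
Box C: F(C→D) = (202.53 + 103.8) − 110.4 = 195.93 t/yr.
Box D throughput = its input = 195.93 t/yr; τ = 63740 / 195.93 = 325.3 yr.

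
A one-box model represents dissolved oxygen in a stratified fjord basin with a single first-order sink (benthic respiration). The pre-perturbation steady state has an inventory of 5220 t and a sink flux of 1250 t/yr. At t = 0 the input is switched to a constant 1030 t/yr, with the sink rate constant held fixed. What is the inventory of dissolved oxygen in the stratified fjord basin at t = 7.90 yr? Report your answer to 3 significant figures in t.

4440 t

The sink rate constant is k = F₀/M₀ = 1250/5220 = 0.2395 yr⁻¹.
Solving dM/dt = F₁ − kM with M(0) = M₀ gives M(t) = F₁/k + (M₀ − F₁/k)·e^(−kt).
F₁/k = 1030/0.2395 = 4301.3 t; kt = 0.2395 × 7.90 = 1.892, e^(−kt) = 0.1508.
M(7.90) = 4301.3 + (5220 − 4301.3) × 0.1508 = 4301.3 + 138.5 = 4439.8 t.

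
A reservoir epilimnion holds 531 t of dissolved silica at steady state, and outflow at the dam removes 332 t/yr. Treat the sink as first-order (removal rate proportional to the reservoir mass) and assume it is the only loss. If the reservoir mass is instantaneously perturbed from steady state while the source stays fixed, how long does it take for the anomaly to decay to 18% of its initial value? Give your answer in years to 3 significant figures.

2.74 yr

For a linear reservoir the anomaly decays as exp(−t/τ) with τ = M/F = 531/332 = 1.599 yr.
exp(−t/τ) = 0.18 ⇒ t = −τ ln(0.18) = 1.599 × 1.715 = 2.743 yr.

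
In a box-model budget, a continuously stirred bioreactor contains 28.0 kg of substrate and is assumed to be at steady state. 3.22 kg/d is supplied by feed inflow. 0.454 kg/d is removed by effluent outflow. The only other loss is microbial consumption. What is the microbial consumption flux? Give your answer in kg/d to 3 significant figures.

At steady state ΣF_in = ΣF_out.
ΣF_in = 3.2200 kg/d.
Microbial consumption flux = ΣF_in − (0.454) = 3.2200 − 0.4540 = 2.766 kg/d.

2.77 kg/d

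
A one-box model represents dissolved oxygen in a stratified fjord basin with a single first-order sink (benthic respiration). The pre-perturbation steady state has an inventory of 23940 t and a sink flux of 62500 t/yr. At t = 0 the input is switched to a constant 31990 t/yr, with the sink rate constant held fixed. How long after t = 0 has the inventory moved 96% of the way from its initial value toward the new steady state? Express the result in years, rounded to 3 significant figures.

τ = M₀/F₀ = 23940/62500 = 0.3830 yr.
The remaining gap fraction is e^(−t/τ); 96% covered ⇒ e^(−t/τ) = 0.0400.
t = −τ ln(0.0400) = 0.3830 × 3.219 = 1.233 yr.

1.23 yr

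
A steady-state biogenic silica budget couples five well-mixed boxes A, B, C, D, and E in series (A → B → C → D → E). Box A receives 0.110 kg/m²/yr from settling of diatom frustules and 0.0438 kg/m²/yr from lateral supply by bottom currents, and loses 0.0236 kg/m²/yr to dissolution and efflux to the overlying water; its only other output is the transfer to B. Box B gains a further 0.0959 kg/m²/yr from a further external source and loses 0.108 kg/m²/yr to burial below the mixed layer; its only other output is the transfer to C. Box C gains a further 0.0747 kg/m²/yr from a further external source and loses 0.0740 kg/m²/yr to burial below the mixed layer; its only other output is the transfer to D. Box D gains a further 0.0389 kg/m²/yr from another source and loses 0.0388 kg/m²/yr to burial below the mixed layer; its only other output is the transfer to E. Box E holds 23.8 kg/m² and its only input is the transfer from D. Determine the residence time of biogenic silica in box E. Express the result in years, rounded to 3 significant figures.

200 yr

Box A: F(A→B) = (0.110 + 0.0438) − 0.0236 = 0.13020 kg/m²/yr.
Box B: F(B→C) = (0.13020 + 0.0959) − 0.108 = 0.11810 kg/m²/yr.
Box C: F(C→D) = (0.11810 + 0.0747) − 0.0740 = 0.11880 kg/m²/yr.
Box D: F(D→E) = (0.11880 + 0.0389) − 0.0388 = 0.11890 kg/m²/yr.
Box E throughput = its input = 0.11890 kg/m²/yr; τ = 23.8 / 0.11890 = 200.2 yr.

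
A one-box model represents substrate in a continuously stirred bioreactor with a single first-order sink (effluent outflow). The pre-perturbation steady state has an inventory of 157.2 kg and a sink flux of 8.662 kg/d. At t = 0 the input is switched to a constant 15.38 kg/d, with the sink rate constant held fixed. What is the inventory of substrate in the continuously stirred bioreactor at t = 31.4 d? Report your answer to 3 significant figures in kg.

258 kg

The sink rate constant is k = F₀/M₀ = 8.662/157.2 = 0.05510 d⁻¹.
Solving dM/dt = F₁ − kM with M(0) = M₀ gives M(t) = F₁/k + (M₀ − F₁/k)·e^(−kt).
F₁/k = 15.38/0.05510 = 279.12 kg; kt = 0.05510 × 31.4 = 1.730, e^(−kt) = 0.1772.
M(31.4) = 279.12 + (157.2 − 279.12) × 0.1772 = 279.12 − 21.61 = 257.51 kg.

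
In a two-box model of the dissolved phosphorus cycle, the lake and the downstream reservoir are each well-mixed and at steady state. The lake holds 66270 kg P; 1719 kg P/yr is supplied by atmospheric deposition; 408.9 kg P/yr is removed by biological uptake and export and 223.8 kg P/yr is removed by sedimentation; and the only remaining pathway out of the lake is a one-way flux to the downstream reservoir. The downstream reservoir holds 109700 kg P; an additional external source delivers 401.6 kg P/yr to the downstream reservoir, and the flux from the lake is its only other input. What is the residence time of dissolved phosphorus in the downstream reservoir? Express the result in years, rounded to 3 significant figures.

73.7 yr

Balance the lake: ΣF_in = 1719.0 kg P/yr.
Flux to the downstream reservoir = ΣF_in − (408.9 + 223.8) = 1086.3 kg P/yr.
Total input to the downstream reservoir = 1086.3 + 401.6 = 1487.9 kg P/yr; at steady state this equals its total output.
τ = M / F = 109700 / 1487.9 = 73.73 yr.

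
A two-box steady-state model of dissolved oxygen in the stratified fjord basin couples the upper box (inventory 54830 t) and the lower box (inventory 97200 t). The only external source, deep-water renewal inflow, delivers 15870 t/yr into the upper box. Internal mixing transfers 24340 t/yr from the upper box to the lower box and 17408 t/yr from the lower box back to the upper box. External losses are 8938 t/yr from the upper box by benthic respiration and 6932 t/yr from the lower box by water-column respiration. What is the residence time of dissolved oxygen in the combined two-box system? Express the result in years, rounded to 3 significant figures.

9.58 yr

For the system as a whole, the A↔B exchange is internal and contributes nothing to the throughput; only the external sinks remove mass.
M_total = 54830 + 97200 = 152030 t.
ΣF_external_out = 8938 + 6932 = 15870 t/yr.
τ = M_total / ΣF_ext = 152030 / 15870 = 9.580 yr.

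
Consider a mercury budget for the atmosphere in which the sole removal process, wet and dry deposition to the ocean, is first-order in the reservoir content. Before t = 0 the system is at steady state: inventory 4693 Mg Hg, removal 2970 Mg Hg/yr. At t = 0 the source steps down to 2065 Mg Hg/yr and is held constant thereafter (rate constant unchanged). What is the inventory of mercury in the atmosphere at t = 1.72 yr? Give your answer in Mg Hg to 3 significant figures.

τ = M₀/F₀ = 4693/2970 = 1.580 yr; rate constant k = 1/τ.
New steady state M_∞ = F₁/k = F₁·τ = 2065 × 1.580 = 3263.0 Mg Hg.
M(t) = M_∞ + (M₀ − M_∞)·e^(−t/τ); t/τ = 1.72/1.580 = 1.089, so e^(−t/τ) = 0.3367.
M(t) = 3263.0 + 1430 × 0.3367 = 3744.5 Mg Hg.

3740 Mg Hg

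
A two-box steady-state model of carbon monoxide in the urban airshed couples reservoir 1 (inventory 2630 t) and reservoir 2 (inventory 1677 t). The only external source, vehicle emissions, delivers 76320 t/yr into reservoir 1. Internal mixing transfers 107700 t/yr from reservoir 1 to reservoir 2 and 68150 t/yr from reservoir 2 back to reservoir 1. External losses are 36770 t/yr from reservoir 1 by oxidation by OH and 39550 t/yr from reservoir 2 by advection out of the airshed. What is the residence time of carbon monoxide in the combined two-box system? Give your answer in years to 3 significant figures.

For the system as a whole, the A↔B exchange is internal and contributes nothing to the throughput; only the external sinks remove mass.
M_total = 2630 + 1677 = 4307.0 t.
ΣF_external_out = 36770 + 39550 = 76320 t/yr.
τ = M_total / ΣF_ext = 4307.0 / 76320 = 0.05643 yr.

0.0564 yr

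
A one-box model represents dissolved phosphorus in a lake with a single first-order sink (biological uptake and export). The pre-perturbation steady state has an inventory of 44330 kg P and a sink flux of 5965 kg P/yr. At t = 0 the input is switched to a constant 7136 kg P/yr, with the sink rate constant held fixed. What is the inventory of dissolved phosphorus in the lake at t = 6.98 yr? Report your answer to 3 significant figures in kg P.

49600 kg P

Residence time τ = M₀/F₀ = 7.432 yr. The eventual steady state is M_∞ = M₀·(F₁/F₀) = 44330 × 7136/5965 = 53033 kg P.
The anomaly ΔM(t) = M(t) − M_∞ decays as ΔM₀·e^(−t/τ) with ΔM₀ = 44330 − 53033 = −8703 kg P.
At t = 6.98 yr, e^(−t/τ) = e^(−0.9392) = 0.3909, so ΔM = −3402 kg P and M = 53033 − 3402 = 49630 kg P.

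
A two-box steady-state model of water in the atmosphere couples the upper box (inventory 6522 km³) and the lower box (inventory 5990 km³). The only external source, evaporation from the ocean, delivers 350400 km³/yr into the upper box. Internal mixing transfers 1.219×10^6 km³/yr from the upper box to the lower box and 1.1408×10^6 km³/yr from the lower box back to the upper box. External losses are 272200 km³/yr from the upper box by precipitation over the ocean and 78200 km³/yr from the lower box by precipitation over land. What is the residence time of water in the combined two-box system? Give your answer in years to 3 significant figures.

0.0357 yr

Residence time in the combined system uses the total inventory and the total *external* removal — internal exchanges between the two boxes cancel.
M_total = 6522 + 5990 = 12512 km³.
ΣF_external_out = 272200 + 78200 = 350400 km³/yr.
τ = M_total / ΣF_ext = 12512 / 350400 = 0.03571 yr.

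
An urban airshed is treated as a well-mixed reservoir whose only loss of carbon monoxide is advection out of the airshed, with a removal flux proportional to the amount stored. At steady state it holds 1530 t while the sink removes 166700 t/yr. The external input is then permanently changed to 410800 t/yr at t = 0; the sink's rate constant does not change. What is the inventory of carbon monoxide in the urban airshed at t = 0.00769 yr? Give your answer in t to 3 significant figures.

2800 t

τ = M₀/F₀ = 1530/166700 = 0.009178 yr; rate constant k = 1/τ.
New steady state M_∞ = F₁/k = F₁·τ = 410800 × 0.009178 = 3770.4 t.
M(t) = M_∞ + (M₀ − M_∞)·e^(−t/τ); t/τ = 0.00769/0.009178 = 0.8379, so e^(−t/τ) = 0.4326.
M(t) = 3770.4 − 2240 × 0.4326 = 2801.1 t.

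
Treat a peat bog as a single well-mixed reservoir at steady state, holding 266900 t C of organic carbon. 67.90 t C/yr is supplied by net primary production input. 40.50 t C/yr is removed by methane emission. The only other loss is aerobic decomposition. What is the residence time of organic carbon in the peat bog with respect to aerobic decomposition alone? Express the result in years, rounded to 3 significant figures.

9740 yr

At steady state ΣF_in = ΣF_out.
ΣF_in = 67.900 t C/yr.
Aerobic decomposition flux = ΣF_in − (40.50) = 67.900 − 40.50 = 27.40 t C/yr.
τ = M / F = 266900 / 27.40 = 9741 yr.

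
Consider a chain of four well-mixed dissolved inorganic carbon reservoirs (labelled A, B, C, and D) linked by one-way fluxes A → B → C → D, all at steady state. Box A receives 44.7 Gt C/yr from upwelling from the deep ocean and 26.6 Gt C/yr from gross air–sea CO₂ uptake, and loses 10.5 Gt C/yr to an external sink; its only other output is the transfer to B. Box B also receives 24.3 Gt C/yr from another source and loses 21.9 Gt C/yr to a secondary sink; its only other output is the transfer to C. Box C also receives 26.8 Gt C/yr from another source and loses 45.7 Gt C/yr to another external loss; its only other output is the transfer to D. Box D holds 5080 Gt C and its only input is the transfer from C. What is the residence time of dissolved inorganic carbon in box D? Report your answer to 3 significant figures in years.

115 yr

Box A: F(A→B) = (44.7 + 26.6) − 10.5 = 60.800 Gt C/yr.
Box B: F(B→C) = (60.800 + 24.3) − 21.9 = 63.200 Gt C/yr.
Box C: F(C→D) = (63.200 + 26.8) − 45.7 = 44.300 Gt C/yr.
Box D throughput = its input = 44.300 Gt C/yr; τ = 5080 / 44.300 = 114.7 yr.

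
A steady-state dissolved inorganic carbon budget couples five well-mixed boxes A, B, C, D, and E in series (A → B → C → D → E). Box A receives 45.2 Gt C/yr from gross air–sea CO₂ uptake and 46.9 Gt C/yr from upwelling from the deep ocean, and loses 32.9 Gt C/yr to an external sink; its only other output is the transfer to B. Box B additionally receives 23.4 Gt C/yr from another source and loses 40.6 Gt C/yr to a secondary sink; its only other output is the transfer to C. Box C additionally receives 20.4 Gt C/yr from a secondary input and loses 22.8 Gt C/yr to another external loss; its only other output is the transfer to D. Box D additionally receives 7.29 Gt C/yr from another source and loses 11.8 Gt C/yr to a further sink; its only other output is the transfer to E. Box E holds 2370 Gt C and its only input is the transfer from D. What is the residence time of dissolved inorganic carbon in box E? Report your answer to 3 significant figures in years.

Box A: F(A→B) = (45.2 + 46.9) − 32.9 = 59.200 Gt C/yr.
Box B: F(B→C) = (59.200 + 23.4) − 40.6 = 42.000 Gt C/yr.
Box C: F(C→D) = (42.000 + 20.4) − 22.8 = 39.600 Gt C/yr.
Box D: F(D→E) = (39.600 + 7.29) − 11.8 = 35.090 Gt C/yr.
Box E throughput = its input = 35.090 Gt C/yr; τ = 2370 / 35.090 = 67.54 yr.

67.5 yr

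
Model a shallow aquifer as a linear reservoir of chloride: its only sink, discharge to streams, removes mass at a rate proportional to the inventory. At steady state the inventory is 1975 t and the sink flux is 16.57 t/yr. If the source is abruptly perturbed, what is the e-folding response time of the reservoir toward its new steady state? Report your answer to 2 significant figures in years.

For a linear reservoir the response time equals the residence time τ = M/F.
τ = 1975 / 16.57 = 119.2 yr.

120 yr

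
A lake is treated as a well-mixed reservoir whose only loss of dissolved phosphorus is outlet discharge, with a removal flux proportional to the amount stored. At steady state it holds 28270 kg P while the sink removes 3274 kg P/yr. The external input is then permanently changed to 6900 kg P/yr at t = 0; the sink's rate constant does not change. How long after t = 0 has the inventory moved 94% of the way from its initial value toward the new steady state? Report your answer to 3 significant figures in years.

τ = M₀/F₀ = 28270/3274 = 8.635 yr.
The remaining gap fraction is e^(−t/τ); 94% covered ⇒ e^(−t/τ) = 0.0600.
t = −τ ln(0.0600) = 8.635 × 2.813 = 24.29 yr.

24.3 yr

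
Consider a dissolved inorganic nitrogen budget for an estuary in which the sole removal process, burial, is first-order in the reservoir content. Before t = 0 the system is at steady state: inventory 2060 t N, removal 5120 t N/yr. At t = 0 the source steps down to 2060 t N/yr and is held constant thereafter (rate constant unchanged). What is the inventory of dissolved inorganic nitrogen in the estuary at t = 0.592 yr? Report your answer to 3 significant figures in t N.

1110 t N

τ = M₀/F₀ = 2060/5120 = 0.4023 yr; rate constant k = 1/τ.
New steady state M_∞ = F₁/k = F₁·τ = 2060 × 0.4023 = 828.83 t N.
M(t) = M_∞ + (M₀ − M_∞)·e^(−t/τ); t/τ = 0.592/0.4023 = 1.471, so e^(−t/τ) = 0.2296.
M(t) = 828.83 + 1231 × 0.2296 = 1111.5 t N.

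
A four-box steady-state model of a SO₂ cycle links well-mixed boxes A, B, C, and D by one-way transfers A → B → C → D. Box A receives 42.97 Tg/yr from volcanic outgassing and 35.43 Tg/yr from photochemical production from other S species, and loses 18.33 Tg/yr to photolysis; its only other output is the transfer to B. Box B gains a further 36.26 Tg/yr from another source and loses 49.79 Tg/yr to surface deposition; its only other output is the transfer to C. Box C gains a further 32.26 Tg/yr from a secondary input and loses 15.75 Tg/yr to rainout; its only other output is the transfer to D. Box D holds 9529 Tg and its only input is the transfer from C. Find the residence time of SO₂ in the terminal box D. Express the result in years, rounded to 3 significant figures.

151 yr

Box A: F(A→B) = (42.97 + 35.43) − 18.33 = 60.070 Tg/yr.
Box B: F(B→C) = (60.070 + 36.26) − 49.79 = 46.540 Tg/yr.
Box C: F(C→D) = (46.540 + 32.26) − 15.75 = 63.050 Tg/yr.
Box D throughput = its input = 63.050 Tg/yr; τ = 9529 / 63.050 = 151.1 yr.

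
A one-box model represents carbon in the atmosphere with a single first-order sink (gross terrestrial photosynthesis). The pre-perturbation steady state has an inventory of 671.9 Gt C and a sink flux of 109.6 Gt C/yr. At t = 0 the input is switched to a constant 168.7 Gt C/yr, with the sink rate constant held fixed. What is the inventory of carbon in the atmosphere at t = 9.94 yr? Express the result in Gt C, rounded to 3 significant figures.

963 Gt C

τ = M₀/F₀ = 671.9/109.6 = 6.130 yr; rate constant k = 1/τ.
New steady state M_∞ = F₁/k = F₁·τ = 168.7 × 6.130 = 1034.2 Gt C.
M(t) = M_∞ + (M₀ − M_∞)·e^(−t/τ); t/τ = 9.94/6.130 = 1.621, so e^(−t/τ) = 0.1976.
M(t) = 1034.2 − 362.3 × 0.1976 = 962.61 Gt C.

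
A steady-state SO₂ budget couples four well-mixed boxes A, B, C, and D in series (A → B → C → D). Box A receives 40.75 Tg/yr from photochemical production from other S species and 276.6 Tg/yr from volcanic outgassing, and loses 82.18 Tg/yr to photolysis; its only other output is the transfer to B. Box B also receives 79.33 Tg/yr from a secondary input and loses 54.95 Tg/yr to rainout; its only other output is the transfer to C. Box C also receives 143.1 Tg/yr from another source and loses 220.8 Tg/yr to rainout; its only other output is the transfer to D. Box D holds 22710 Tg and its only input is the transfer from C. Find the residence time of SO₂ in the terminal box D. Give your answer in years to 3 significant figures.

Box A: F(A→B) = (40.75 + 276.6) − 82.18 = 235.17 Tg/yr.
Box B: F(B→C) = (235.17 + 79.33) − 54.95 = 259.55 Tg/yr.
Box C: F(C→D) = (259.55 + 143.1) − 220.8 = 181.85 Tg/yr.
Box D throughput = its input = 181.85 Tg/yr; τ = 22710 / 181.85 = 124.9 yr.

125 yr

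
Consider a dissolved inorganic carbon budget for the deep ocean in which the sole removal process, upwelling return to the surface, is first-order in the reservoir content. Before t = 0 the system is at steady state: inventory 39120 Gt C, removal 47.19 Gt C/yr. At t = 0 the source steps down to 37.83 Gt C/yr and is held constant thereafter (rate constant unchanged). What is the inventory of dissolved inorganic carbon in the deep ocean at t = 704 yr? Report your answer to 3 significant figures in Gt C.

Residence time τ = M₀/F₀ = 829.0 yr. The eventual steady state is M_∞ = M₀·(F₁/F₀) = 39120 × 37.83/47.19 = 31361 Gt C.
The anomaly ΔM(t) = M(t) − M_∞ decays as ΔM₀·e^(−t/τ) with ΔM₀ = 39120 − 31361 = 7759 Gt C.
At t = 704 yr, e^(−t/τ) = e^(−0.8492) = 0.4277, so ΔM = 3319 Gt C and M = 31361 + 3319 = 34680 Gt C.

34700 Gt C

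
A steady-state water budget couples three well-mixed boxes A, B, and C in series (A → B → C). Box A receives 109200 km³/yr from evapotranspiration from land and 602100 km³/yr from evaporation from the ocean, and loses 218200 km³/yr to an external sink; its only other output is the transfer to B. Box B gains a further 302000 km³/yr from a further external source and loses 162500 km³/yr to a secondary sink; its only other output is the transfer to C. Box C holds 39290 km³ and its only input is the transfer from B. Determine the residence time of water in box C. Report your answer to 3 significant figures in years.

0.0621 yr

Box A: F(A→B) = (109200 + 602100) − 218200 = 493100 km³/yr.
Box B: F(B→C) = (493100 + 302000) − 162500 = 632600 km³/yr.
Box C throughput = its input = 632600 km³/yr; τ = 39290 / 632600 = 0.06211 yr.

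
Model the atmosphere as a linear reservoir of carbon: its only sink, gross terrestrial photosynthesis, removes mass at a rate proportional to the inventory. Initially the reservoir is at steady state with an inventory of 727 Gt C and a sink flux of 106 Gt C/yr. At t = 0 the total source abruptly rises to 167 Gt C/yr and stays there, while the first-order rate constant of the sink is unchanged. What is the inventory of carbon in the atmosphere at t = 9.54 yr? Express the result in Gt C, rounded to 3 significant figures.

The sink rate constant is k = F₀/M₀ = 106/727 = 0.1458 yr⁻¹.
Solving dM/dt = F₁ − kM with M(0) = M₀ gives M(t) = F₁/k + (M₀ − F₁/k)·e^(−kt).
F₁/k = 167/0.1458 = 1145.4 Gt C; kt = 0.1458 × 9.54 = 1.391, e^(−kt) = 0.2488.
M(9.54) = 1145.4 + (727 − 1145.4) × 0.2488 = 1145.4 − 104.1 = 1041.3 Gt C.

1040 Gt C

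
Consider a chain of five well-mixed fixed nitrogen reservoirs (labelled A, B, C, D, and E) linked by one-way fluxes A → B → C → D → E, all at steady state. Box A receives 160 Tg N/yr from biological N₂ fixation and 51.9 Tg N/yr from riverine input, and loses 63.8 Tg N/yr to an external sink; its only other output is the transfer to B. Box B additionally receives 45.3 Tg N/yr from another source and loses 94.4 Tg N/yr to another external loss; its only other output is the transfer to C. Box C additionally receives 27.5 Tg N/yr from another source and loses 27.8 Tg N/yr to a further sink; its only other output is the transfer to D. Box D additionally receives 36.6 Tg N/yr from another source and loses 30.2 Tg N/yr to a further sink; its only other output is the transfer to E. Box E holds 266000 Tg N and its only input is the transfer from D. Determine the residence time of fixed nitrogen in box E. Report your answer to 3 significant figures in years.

Box A: F(A→B) = (160 + 51.9) − 63.8 = 148.10 Tg N/yr.
Box B: F(B→C) = (148.10 + 45.3) − 94.4 = 99.000 Tg N/yr.
Box C: F(C→D) = (99.000 + 27.5) − 27.8 = 98.700 Tg N/yr.
Box D: F(D→E) = (98.700 + 36.6) − 30.2 = 105.10 Tg N/yr.
Box E throughput = its input = 105.10 Tg N/yr; τ = 266000 / 105.10 = 2531 yr.

2530 yr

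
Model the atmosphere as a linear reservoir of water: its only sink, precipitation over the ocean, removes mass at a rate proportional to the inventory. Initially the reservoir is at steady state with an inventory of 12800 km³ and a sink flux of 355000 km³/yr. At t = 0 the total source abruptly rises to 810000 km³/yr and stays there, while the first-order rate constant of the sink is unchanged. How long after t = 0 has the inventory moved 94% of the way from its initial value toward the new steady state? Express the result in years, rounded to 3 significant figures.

0.101 yr

τ = M₀/F₀ = 12800/355000 = 0.03606 yr.
The remaining gap fraction is e^(−t/τ); 94% covered ⇒ e^(−t/τ) = 0.0600.
t = −τ ln(0.0600) = 0.03606 × 2.813 = 0.1014 yr.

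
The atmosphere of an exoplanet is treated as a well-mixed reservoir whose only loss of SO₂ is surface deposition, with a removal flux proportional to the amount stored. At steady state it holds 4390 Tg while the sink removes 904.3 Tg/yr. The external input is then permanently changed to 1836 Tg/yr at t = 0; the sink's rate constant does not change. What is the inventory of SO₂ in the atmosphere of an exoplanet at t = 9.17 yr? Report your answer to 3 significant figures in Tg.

τ = M₀/F₀ = 4390/904.3 = 4.855 yr; rate constant k = 1/τ.
New steady state M_∞ = F₁/k = F₁·τ = 1836 × 4.855 = 8913.0 Tg.
M(t) = M_∞ + (M₀ − M_∞)·e^(−t/τ); t/τ = 9.17/4.855 = 1.889, so e^(−t/τ) = 0.1512.
M(t) = 8913.0 − 4523 × 0.1512 = 8229.0 Tg.

8230 Tg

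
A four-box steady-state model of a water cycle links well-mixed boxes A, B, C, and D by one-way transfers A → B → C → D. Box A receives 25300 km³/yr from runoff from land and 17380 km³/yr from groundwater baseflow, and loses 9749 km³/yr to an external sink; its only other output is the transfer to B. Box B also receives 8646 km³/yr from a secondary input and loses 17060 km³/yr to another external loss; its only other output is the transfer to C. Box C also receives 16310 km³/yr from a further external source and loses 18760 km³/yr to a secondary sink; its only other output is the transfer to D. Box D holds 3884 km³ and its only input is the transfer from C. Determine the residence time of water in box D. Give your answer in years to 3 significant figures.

Box A: F(A→B) = (25300 + 17380) − 9749 = 32931 km³/yr.
Box B: F(B→C) = (32931 + 8646) − 17060 = 24517 km³/yr.
Box C: F(C→D) = (24517 + 16310) − 18760 = 22067 km³/yr.
Box D throughput = its input = 22067 km³/yr; τ = 3884 / 22067 = 0.1760 yr.

0.176 yr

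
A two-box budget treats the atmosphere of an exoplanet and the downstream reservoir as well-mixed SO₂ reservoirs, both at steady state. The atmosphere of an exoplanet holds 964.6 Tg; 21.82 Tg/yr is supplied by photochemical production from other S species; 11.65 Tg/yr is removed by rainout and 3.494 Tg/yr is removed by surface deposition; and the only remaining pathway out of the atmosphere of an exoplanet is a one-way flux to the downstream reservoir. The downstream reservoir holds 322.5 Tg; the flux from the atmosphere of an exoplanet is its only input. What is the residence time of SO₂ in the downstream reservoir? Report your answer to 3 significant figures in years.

Balance the atmosphere of an exoplanet: ΣF_in = 21.820 Tg/yr.
Flux to the downstream reservoir = ΣF_in − (11.65 + 3.494) = 6.6760 Tg/yr.
At steady state the output of the downstream reservoir equals its input, 6.6760 Tg/yr.
τ = M / F = 322.5 / 6.6760 = 48.31 yr.

48.3 yr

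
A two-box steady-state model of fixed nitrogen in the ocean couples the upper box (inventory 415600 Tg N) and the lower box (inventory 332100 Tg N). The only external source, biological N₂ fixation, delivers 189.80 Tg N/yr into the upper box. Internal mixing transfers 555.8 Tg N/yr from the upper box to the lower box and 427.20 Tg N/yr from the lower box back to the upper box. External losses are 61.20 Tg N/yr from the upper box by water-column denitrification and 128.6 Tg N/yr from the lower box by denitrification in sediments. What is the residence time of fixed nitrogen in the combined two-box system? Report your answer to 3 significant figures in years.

3940 yr

For the system as a whole, the A↔B exchange is internal and contributes nothing to the throughput; only the external sinks remove mass.
M_total = 415600 + 332100 = 747700 Tg N.
ΣF_external_out = 61.20 + 128.6 = 189.80 Tg N/yr.
τ = M_total / ΣF_ext = 747700 / 189.80 = 3939 yr.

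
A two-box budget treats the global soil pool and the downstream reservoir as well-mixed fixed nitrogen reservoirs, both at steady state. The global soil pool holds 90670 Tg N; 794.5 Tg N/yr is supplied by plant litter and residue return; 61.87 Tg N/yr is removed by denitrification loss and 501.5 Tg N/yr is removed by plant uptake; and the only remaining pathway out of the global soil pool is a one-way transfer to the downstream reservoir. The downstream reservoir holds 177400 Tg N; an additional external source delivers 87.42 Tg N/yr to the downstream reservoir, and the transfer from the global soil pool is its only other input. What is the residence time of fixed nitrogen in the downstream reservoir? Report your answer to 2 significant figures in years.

Balance the global soil pool: ΣF_in = 794.50 Tg N/yr.
Transfer to the downstream reservoir = ΣF_in − (61.87 + 501.5) = 231.13 Tg N/yr.
Total input to the downstream reservoir = 231.13 + 87.42 = 318.55 Tg N/yr; at steady state this equals its total output.
τ = M / F = 177400 / 318.55 = 556.9 yr.

560 yr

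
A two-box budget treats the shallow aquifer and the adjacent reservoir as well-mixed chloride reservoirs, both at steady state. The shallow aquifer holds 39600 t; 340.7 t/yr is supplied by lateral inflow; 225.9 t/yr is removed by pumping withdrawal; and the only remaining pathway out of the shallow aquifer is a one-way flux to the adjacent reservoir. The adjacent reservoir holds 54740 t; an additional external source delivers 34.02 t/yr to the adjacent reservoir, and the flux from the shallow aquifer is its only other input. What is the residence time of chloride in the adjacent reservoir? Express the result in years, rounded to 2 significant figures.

Balance the shallow aquifer: ΣF_in = 340.70 t/yr.
Flux to the adjacent reservoir = ΣF_in − (225.9) = 114.80 t/yr.
Total input to the adjacent reservoir = 114.80 + 34.02 = 148.82 t/yr; at steady state this equals its total output.
τ = M / F = 54740 / 148.82 = 367.8 yr.

370 yr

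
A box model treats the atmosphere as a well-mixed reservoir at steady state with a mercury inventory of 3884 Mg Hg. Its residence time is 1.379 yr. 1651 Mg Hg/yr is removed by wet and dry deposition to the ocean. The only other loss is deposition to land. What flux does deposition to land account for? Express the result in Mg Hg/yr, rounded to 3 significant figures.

1170 Mg Hg/yr

Total removal F = M/τ = 3884 / 1.379 = 2817 Mg Hg/yr.
Deposition to land = F − (1651) = 2817 − 1651 = 1166 Mg Hg/yr.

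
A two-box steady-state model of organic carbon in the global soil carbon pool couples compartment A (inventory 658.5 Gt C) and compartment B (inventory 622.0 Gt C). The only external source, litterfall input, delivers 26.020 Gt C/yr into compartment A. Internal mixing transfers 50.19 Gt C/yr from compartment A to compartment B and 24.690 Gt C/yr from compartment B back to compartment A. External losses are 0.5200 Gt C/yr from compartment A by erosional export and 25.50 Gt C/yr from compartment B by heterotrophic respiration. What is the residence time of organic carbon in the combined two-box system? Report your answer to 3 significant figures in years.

49.2 yr

Treat the two boxes together as one reservoir: the mixing fluxes between them are internal recycling, so τ = ΣM / Σ(external losses).
M_total = 658.5 + 622.0 = 1280.5 Gt C.
ΣF_external_out = 0.5200 + 25.50 = 26.020 Gt C/yr.
τ = M_total / ΣF_ext = 1280.5 / 26.020 = 49.21 yr.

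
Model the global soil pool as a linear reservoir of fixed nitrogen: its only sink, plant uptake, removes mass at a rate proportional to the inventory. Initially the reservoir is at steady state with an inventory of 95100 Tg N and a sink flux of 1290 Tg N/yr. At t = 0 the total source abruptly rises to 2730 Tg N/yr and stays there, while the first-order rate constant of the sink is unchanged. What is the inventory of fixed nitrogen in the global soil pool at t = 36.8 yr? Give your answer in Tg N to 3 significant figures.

137000 Tg N

The sink rate constant is k = F₀/M₀ = 1290/95100 = 0.01356 yr⁻¹.
Solving dM/dt = F₁ − kM with M(0) = M₀ gives M(t) = F₁/k + (M₀ − F₁/k)·e^(−kt).
F₁/k = 2730/0.01356 = 201260 Tg N; kt = 0.01356 × 36.8 = 0.4992, e^(−kt) = 0.6070.
M(36.8) = 201260 + (95100 − 201260) × 0.6070 = 201260 − 64440 = 136820 Tg N.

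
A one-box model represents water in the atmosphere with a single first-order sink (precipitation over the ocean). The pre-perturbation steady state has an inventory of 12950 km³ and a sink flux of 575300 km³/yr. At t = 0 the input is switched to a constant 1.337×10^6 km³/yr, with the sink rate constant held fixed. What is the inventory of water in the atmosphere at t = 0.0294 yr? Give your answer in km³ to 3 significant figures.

Residence time τ = M₀/F₀ = 0.02251 yr. The eventual steady state is M_∞ = M₀·(F₁/F₀) = 12950 × 1.337×10^6/575300 = 30096 km³.
The anomaly ΔM(t) = M(t) − M_∞ decays as ΔM₀·e^(−t/τ) with ΔM₀ = 12950 − 30096 = −17150 km³.
At t = 0.0294 yr, e^(−t/τ) = e^(−1.306) = 0.2709, so ΔM = −4644 km³ and M = 30096 − 4644 = 25451 km³.

25500 km³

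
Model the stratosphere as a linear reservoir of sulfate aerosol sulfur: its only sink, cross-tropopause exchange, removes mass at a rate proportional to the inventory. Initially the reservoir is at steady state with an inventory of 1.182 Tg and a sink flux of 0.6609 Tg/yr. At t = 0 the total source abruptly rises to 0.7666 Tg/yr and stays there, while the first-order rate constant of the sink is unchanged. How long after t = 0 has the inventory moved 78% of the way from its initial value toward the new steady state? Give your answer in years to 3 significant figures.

τ = M₀/F₀ = 1.182/0.6609 = 1.788 yr.
The remaining gap fraction is e^(−t/τ); 78% covered ⇒ e^(−t/τ) = 0.220.
t = −τ ln(0.220) = 1.788 × 1.514 = 2.708 yr.

2.71 yr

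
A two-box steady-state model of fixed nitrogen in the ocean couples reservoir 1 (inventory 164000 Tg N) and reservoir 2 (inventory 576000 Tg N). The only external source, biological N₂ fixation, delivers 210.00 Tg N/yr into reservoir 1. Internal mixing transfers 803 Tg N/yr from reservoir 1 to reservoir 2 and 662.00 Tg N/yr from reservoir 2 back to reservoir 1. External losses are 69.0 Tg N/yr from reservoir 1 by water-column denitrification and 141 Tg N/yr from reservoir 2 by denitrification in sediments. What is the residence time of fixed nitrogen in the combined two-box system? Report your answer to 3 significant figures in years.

Residence time in the combined system uses the total inventory and the total *external* removal — internal exchanges between the two boxes cancel.
M_total = 164000 + 576000 = 740000 Tg N.
ΣF_external_out = 69.0 + 141 = 210.00 Tg N/yr.
τ = M_total / ΣF_ext = 740000 / 210.00 = 3524 yr.

3520 yr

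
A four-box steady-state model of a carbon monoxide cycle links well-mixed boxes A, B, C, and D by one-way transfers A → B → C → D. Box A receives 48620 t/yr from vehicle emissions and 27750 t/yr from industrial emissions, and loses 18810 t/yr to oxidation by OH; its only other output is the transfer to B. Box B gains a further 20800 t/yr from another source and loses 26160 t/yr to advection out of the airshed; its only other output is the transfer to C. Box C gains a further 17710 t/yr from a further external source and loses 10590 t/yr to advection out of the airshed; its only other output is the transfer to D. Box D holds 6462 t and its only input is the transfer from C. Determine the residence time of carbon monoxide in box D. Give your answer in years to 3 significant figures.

Box A: F(A→B) = (48620 + 27750) − 18810 = 57560 t/yr.
Box B: F(B→C) = (57560 + 20800) − 26160 = 52200 t/yr.
Box C: F(C→D) = (52200 + 17710) − 10590 = 59320 t/yr.
Box D throughput = its input = 59320 t/yr; τ = 6462 / 59320 = 0.1089 yr.

0.109 yr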